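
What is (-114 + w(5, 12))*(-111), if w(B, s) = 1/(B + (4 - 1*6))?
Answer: 12617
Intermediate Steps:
w(B, s) = 1/(-2 + B) (w(B, s) = 1/(B + (4 - 6)) = 1/(B - 2) = 1/(-2 + B))
(-114 + w(5, 12))*(-111) = (-114 + 1/(-2 + 5))*(-111) = (-114 + 1/3)*(-111) = (-114 + ⅓)*(-111) = -341/3*(-111) = 12617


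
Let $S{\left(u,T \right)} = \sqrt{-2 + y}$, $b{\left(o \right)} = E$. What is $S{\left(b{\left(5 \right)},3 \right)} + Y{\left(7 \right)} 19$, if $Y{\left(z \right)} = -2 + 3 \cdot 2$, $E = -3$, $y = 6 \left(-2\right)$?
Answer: $76 + i \sqrt{14} \approx 76.0 + 3.7417 i$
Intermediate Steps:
$y = -12$
$b{\left(o \right)} = -3$
$Y{\left(z \right)} = 4$ ($Y{\left(z \right)} = -2 + 6 = 4$)
$S{\left(u,T \right)} = i \sqrt{14}$ ($S{\left(u,T \right)} = \sqrt{-2 - 12} = \sqrt{-14} = i \sqrt{14}$)
$S{\left(b{\left(5 \right)},3 \right)} + Y{\left(7 \right)} 19 = i \sqrt{14} + 4 \cdot 19 = i \sqrt{14} + 76 = 76 + i \sqrt{14}$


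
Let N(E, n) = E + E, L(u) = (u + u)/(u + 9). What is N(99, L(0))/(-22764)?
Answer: -33/3794 ≈ -0.0086979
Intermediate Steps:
L(u) = 2*u/(9 + u) (L(u) = (2*u)/(9 + u) = 2*u/(9 + u))
N(E, n) = 2*E
N(99, L(0))/(-22764) = (2*99)/(-22764) = 198*(-1/22764) = -33/3794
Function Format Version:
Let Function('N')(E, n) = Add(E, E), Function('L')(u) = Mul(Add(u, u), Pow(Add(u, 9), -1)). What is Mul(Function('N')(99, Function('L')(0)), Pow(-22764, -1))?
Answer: Rational(-33, 3794) ≈ -0.0086979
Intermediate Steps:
Function('L')(u) = Mul(2, u, Pow(Add(9, u), -1)) (Function('L')(u) = Mul(Mul(2, u), Pow(Add(9, u), -1)) = Mul(2, u, Pow(Add(9, u), -1)))
Function('N')(E, n) = Mul(2, E)
Mul(Function('N')(99, Function('L')(0)), Pow(-22764, -1)) = Mul(Mul(2, 99), Pow(-22764, -1)) = Mul(198, Rational(-1, 22764)) = Rational(-33, 3794)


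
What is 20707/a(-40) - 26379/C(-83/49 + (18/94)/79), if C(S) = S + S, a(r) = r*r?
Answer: 1922912614583/246190400 ≈ 7810.7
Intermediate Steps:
a(r) = r**2
C(S) = 2*S
20707/a(-40) - 26379/C(-83/49 + (18/94)/79) = 20707/((-40)**2) - 26379*1/(2*(-83/49 + (18/94)/79)) = 20707/1600 - 26379*1/(2*(-83*1/49 + (18*(1/94))*(1/79))) = 20707*(1/1600) - 26379*1/(2*(-83/49 + (9/47)*(1/79))) = 20707/1600 - 26379*1/(2*(-83/49 + 9/3713)) = 20707/1600 - 26379/(2*(-307738/181937)) = 20707/1600 - 26379/(-615476/181937) = 20707/1600 - 26379*(-181937/615476) = 20707/1600 + 4799316123/615476 = 1922912614583/246190400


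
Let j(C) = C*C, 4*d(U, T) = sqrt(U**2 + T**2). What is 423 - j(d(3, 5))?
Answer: 3367/8 ≈ 420.88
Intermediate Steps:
d(U, T) = sqrt(T**2 + U**2)/4 (d(U, T) = sqrt(U**2 + T**2)/4 = sqrt(T**2 + U**2)/4)
j(C) = C**2
423 - j(d(3, 5)) = 423 - (sqrt(5**2 + 3**2)/4)**2 = 423 - (sqrt(25 + 9)/4)**2 = 423 - (sqrt(34)/4)**2 = 423 - 1*17/8 = 423 - 17/8 = 3367/8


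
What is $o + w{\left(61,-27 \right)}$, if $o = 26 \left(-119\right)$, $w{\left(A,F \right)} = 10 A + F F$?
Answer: $-1755$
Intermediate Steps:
$w{\left(A,F \right)} = F^{2} + 10 A$ ($w{\left(A,F \right)} = 10 A + F^{2} = F^{2} + 10 A$)
$o = -3094$
$o + w{\left(61,-27 \right)} = -3094 + \left(\left(-27\right)^{2} + 10 \cdot 61\right) = -3094 + \left(729 + 610\right) = -3094 + 1339 = -1755$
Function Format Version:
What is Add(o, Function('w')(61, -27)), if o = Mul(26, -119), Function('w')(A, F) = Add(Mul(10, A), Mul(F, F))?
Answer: -1755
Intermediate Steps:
Function('w')(A, F) = Add(Pow(F, 2), Mul(10, A)) (Function('w')(A, F) = Add(Mul(10, A), Pow(F, 2)) = Add(Pow(F, 2), Mul(10, A)))
o = -3094
Add(o, Function('w')(61, -27)) = Add(-3094, Add(Pow(-27, 2), Mul(10, 61))) = Add(-3094, Add(729, 610)) = Add(-3094, 1339) = -1755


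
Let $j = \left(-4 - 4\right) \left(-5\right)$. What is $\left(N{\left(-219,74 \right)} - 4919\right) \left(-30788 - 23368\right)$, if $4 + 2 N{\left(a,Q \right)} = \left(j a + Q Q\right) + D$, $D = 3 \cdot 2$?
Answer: $355263360$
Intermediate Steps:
$D = 6$
$j = 40$ ($j = \left(-8\right) \left(-5\right) = 40$)
$N{\left(a,Q \right)} = 1 + \frac{Q^{2}}{2} + 20 a$ ($N{\left(a,Q \right)} = -2 + \frac{\left(40 a + Q Q\right) + 6}{2} = -2 + \frac{\left(40 a + Q^{2}\right) + 6}{2} = -2 + \frac{\left(Q^{2} + 40 a\right) + 6}{2} = -2 + \frac{6 + Q^{2} + 40 a}{2} = -2 + \left(3 + \frac{Q^{2}}{2} + 20 a\right) = 1 + \frac{Q^{2}}{2} + 20 a$)
$\left(N{\left(-219,74 \right)} - 4919\right) \left(-30788 - 23368\right) = \left(\left(1 + \frac{74^{2}}{2} + 20 \left(-219\right)\right) - 4919\right) \left(-30788 - 23368\right) = \left(\left(1 + \frac{1}{2} \cdot 5476 - 4380\right) - 4919\right) \left(-54156\right) = \left(\left(1 + 2738 - 4380\right) - 4919\right) \left(-54156\right) = \left(-1641 - 4919\right) \left(-54156\right) = \left(-6560\right) \left(-54156\right) = 355263360$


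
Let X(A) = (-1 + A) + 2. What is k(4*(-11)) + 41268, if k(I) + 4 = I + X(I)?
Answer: 41177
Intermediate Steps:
X(A) = 1 + A
k(I) = -3 + 2*I (k(I) = -4 + (I + (1 + I)) = -4 + (1 + 2*I) = -3 + 2*I)
k(4*(-11)) + 41268 = (-3 + 2*(4*(-11))) + 41268 = (-3 + 2*(-44)) + 41268 = (-3 - 88) + 41268 = -91 + 41268 = 41177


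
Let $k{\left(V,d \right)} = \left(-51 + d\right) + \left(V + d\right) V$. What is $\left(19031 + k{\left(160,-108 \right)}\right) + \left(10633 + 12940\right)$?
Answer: $50765$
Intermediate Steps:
$k{\left(V,d \right)} = -51 + d + V \left(V + d\right)$ ($k{\left(V,d \right)} = \left(-51 + d\right) + V \left(V + d\right) = -51 + d + V \left(V + d\right)$)
$\left(19031 + k{\left(160,-108 \right)}\right) + \left(10633 + 12940\right) = \left(19031 + \left(-51 - 108 + 160^{2} + 160 \left(-108\right)\right)\right) + \left(10633 + 12940\right) = \left(19031 - -8161\right) + 23573 = \left(19031 + 8161\right) + 23573 = 27192 + 23573 = 50765$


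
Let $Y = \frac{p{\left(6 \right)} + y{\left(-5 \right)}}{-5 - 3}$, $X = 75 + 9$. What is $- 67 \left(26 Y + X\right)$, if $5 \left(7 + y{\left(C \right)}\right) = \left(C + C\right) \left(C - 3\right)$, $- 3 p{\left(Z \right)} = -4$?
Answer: $- \frac{40535}{12} \approx -3377.9$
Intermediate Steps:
$p{\left(Z \right)} = \frac{4}{3}$ ($p{\left(Z \right)} = \left(- \frac{1}{3}\right) \left(-4\right) = \frac{4}{3}$)
$y{\left(C \right)} = -7 + \frac{2 C \left(-3 + C\right)}{5}$ ($y{\left(C \right)} = -7 + \frac{\left(C + C\right) \left(C - 3\right)}{5} = -7 + \frac{2 C \left(-3 + C\right)}{5}$)
$X = 84$
$Y = - \frac{31}{24}$ ($Y = \frac{\frac{4}{3} - \left(1 - 10\right)}{-5 - 3} = \frac{\frac{4}{3} + \left(-7 + 6 + \frac{2}{5} \cdot 25\right)}{-8} = \left(\frac{4}{3} + \left(-7 + 6 + 10\right)\right) \left(- \frac{1}{8}\right) = \left(\frac{4}{3} + 9\right) \left(- \frac{1}{8}\right) = \frac{31}{3} \left(- \frac{1}{8}\right) = - \frac{31}{24} \approx -1.2917$)
$- 67 \left(26 Y + X\right) = - 67 \left(26 \left(- \frac{31}{24}\right) + 84\right) = - 67 \left(- \frac{403}{12} + 84\right) = \left(-67\right) \frac{605}{12} = - \frac{40535}{12}$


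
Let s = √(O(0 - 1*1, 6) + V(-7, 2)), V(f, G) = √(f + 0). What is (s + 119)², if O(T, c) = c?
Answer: (119 + √(6 + I*√7))² ≈ 14763.0 + 128.3*I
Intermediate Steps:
V(f, G) = √f
s = √(6 + I*√7) (s = √(6 + √(-7)) = √(6 + I*√7) ≈ 2.5057 + 0.52794*I)
(s + 119)² = (√(6 + I*√7) + 119)² = (119 + √(6 + I*√7))²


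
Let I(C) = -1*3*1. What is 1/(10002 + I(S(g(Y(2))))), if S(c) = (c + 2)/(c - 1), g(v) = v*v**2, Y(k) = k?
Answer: 1/9999 ≈ 0.00010001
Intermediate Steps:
g(v) = v**3
S(c) = (2 + c)/(-1 + c)
I(C) = -3 (I(C) = -3*1 = -3)
1/(10002 + I(S(g(Y(2))))) = 1/(10002 - 3) = 1/9999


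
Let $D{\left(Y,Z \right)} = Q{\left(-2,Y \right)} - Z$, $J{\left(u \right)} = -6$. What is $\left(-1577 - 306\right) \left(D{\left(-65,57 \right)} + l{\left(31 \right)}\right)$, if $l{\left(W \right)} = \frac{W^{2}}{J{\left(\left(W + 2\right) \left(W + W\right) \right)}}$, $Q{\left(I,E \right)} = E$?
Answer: $\frac{3187919}{6} \approx 5.3132 \cdot 10^{5}$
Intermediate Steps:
$l{\left(W \right)} = - \frac{W^{2}}{6}$ ($l{\left(W \right)} = \frac{W^{2}}{-6} = W^{2} \left(- \frac{1}{6}\right) = - \frac{W^{2}}{6}$)
$D{\left(Y,Z \right)} = Y - Z$
$\left(-1577 - 306\right) \left(D{\left(-65,57 \right)} + l{\left(31 \right)}\right) = \left(-1577 - 306\right) \left(\left(-65 - 57\right) - \frac{31^{2}}{6}\right) = - 1883 \left(\left(-65 - 57\right) - \frac{961}{6}\right) = - 1883 \left(-122 - \frac{961}{6}\right) = \left(-1883\right) \left(- \frac{1693}{6}\right) = \frac{3187919}{6}$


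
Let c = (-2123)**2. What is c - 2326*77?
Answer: 4328027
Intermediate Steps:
c = 4507129
c - 2326*77 = 4507129 - 2326*77 = 4507129 - 179102 = 4328027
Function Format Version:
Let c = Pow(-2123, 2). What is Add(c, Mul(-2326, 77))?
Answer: 4328027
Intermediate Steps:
c = 4507129
Add(c, Mul(-2326, 77)) = Add(4507129, Mul(-2326, 77)) = Add(4507129, -179102) = 4328027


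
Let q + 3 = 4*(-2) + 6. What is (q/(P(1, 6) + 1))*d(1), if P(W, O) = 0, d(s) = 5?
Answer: -25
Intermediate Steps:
q = -5 (q = -3 + (4*(-2) + 6) = -3 + (-8 + 6) = -3 - 2 = -5)
(q/(P(1, 6) + 1))*d(1) = (-5/(0 + 1))*5 = (-5/1)*5 = (1*(-5))*5 = -5*5 = -25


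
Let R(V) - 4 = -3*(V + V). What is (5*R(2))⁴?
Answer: 2560000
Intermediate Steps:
R(V) = 4 - 6*V (R(V) = 4 - 3*(V + V) = 4 - 6*V)
(5*R(2))⁴ = (5*(4 - 6*2))⁴ = (5*(4 - 12))⁴ = (5*(-8))⁴ = (-40)⁴ = 2560000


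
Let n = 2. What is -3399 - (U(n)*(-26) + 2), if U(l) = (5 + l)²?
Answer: -2127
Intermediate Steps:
-3399 - (U(n)*(-26) + 2) = -3399 - ((5 + 2)²*(-26) + 2) = -3399 - (7²*(-26) + 2) = -3399 - (49*(-26) + 2) = -3399 - (-1274 + 2) = -3399 - 1*(-1272) = -3399 + 1272 = -2127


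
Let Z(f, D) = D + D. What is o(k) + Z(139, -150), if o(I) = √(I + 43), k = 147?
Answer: -300 + √190 ≈ -286.22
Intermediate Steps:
Z(f, D) = 2*D
o(I) = √(43 + I)
o(k) + Z(139, -150) = √(43 + 147) + 2*(-150) = √190 - 300 = -300 + √190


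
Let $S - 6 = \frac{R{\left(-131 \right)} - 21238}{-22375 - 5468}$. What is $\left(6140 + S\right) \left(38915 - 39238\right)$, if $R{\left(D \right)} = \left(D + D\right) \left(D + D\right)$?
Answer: $- \frac{18419147352}{9281} \approx -1.9846 \cdot 10^{6}$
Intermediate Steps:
$R{\left(D \right)} = 4 D^{2}$ ($R{\left(D \right)} = 2 D 2 D = 4 D^{2}$)
$S = \frac{39884}{9281}$ ($S = 6 + \frac{4 \left(-131\right)^{2} - 21238}{-22375 - 5468} = 6 + \frac{4 \cdot 17161 - 21238}{-27843} = 6 + \left(68644 - 21238\right) \left(- \frac{1}{27843}\right) = 6 + 47406 \left(- \frac{1}{27843}\right) = 6 - \frac{15802}{9281} = \frac{39884}{9281} \approx 4.2974$)
$\left(6140 + S\right) \left(38915 - 39238\right) = \left(6140 + \frac{39884}{9281}\right) \left(38915 - 39238\right) = \frac{57025224}{9281} \left(-323\right) = - \frac{18419147352}{9281}$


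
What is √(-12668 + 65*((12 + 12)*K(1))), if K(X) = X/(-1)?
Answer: 2*I*√3557 ≈ 119.28*I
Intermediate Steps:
K(X) = -X (K(X) = X*(-1) = -X)
√(-12668 + 65*((12 + 12)*K(1))) = √(-12668 + 65*((12 + 12)*(-1*1))) = √(-12668 + 65*(24*(-1))) = √(-12668 + 65*(-24)) = √(-12668 - 1560) = √(-14228) = 2*I*√3557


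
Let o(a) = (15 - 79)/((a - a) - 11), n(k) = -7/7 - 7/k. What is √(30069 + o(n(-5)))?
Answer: √3639053/11 ≈ 173.42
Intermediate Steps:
n(k) = -1 - 7/k (n(k) = -7*⅐ - 7/k = -1 - 7/k)
o(a) = 64/11 (o(a) = -64/(0 - 11) = -64/(-11) = -64*(-1/11) = 64/11)
√(30069 + o(n(-5))) = √(30069 + 64/11) = √(330823/11) = √3639053/11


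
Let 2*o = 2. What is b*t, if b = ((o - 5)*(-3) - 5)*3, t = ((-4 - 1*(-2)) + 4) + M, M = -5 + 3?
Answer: 0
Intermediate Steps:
o = 1 (o = (1/2)*2 = 1)
M = -2
t = 0 (t = ((-4 - 1*(-2)) + 4) - 2 = ((-4 + 2) + 4) - 2 = (-2 + 4) - 2 = 2 - 2 = 0)
b = 21 (b = ((1 - 5)*(-3) - 5)*3 = (-4*(-3) - 5)*3 = (12 - 5)*3 = 7*3 = 21)
b*t = 21*0 = 0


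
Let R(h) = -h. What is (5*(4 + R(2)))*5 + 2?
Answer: 52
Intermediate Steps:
(5*(4 + R(2)))*5 + 2 = (5*(4 - 1*2))*5 + 2 = (5*(4 - 2))*5 + 2 = (5*2)*5 + 2 = 10*5 + 2 = 50 + 2 = 52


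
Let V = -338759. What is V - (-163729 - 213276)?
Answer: 38246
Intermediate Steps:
V - (-163729 - 213276) = -338759 - (-163729 - 213276) = -338759 - 1*(-377005) = -338759 + 377005 = 38246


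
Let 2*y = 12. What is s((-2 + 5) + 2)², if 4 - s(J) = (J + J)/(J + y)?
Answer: 1156/121 ≈ 9.5537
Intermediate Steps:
y = 6 (y = (½)*12 = 6)
s(J) = 4 - 2*J/(6 + J) (s(J) = 4 - (J + J)/(J + 6) = 4 - 2*J/(6 + J))
s((-2 + 5) + 2)² = (2*(12 + ((-2 + 5) + 2))/(6 + ((-2 + 5) + 2)))² = (2*(12 + (3 + 2))/(6 + (3 + 2)))² = (2*(12 + 5)/(6 + 5))² = (2*17/11)² = (2*(1/11)*17)² = (34/11)² = 1156/121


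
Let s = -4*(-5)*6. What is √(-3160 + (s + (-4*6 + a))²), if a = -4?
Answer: 2*√1326 ≈ 72.829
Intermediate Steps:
s = 120 (s = 20*6 = 120)
√(-3160 + (s + (-4*6 + a))²) = √(-3160 + (120 + (-4*6 - 4))²) = √(-3160 + (120 + (-24 - 4))²) = √(-3160 + (120 - 28)²) = √(-3160 + 92²) = √(-3160 + 8464) = √5304 = 2*√1326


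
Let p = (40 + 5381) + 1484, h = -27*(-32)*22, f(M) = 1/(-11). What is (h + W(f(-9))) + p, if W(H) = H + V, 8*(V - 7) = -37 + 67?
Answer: 1140641/44 ≈ 25924.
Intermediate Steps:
V = 43/4 (V = 7 + (-37 + 67)/8 = 7 + (⅛)*30 = 7 + 15/4 = 43/4 ≈ 10.750)
f(M) = -1/11
h = 19008 (h = 864*22 = 19008)
W(H) = 43/4 + H (W(H) = H + 43/4 = 43/4 + H)
p = 6905 (p = 5421 + 1484 = 6905)
(h + W(f(-9))) + p = (19008 + (43/4 - 1/11)) + 6905 = (19008 + 469/44) + 6905 = 836821/44 + 6905 = 1140641/44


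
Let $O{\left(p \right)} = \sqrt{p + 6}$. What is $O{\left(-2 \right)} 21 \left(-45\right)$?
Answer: $-1890$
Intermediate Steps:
$O{\left(p \right)} = \sqrt{6 + p}$
$O{\left(-2 \right)} 21 \left(-45\right) = \sqrt{6 - 2} \cdot 21 \left(-45\right) = \sqrt{4} \cdot 21 \left(-45\right) = 2 \cdot 21 \left(-45\right) = 42 \left(-45\right) = -1890$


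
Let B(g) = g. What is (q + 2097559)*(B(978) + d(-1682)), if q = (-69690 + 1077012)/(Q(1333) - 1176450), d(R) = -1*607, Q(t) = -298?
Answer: 457869158575255/588374 ≈ 7.7819e+8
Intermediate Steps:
d(R) = -607
q = -503661/588374 (q = (-69690 + 1077012)/(-298 - 1176450) = 1007322/(-1176748) = 1007322*(-1/1176748) = -503661/588374 ≈ -0.85602)
(q + 2097559)*(B(978) + d(-1682)) = (-503661/588374 + 2097559)*(978 - 607) = (1234148675405/588374)*371 = 457869158575255/588374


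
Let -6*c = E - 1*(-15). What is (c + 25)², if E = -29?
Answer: 6724/9 ≈ 747.11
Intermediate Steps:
c = 7/3 (c = -(-29 - 1*(-15))/6 = -(-29 + 15)/6 = -⅙*(-14) = 7/3 ≈ 2.3333)
(c + 25)² = (7/3 + 25)² = (82/3)² = 6724/9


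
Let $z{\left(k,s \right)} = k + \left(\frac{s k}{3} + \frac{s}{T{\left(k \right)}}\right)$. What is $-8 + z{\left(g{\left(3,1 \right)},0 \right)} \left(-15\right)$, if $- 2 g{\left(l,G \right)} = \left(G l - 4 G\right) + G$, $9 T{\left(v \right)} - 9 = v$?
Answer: $-8$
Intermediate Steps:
$T{\left(v \right)} = 1 + \frac{v}{9}$
$g{\left(l,G \right)} = \frac{3 G}{2} - \frac{G l}{2}$ ($g{\left(l,G \right)} = - \frac{\left(G l - 4 G\right) + G}{2} = - \frac{\left(- 4 G + G l\right) + G}{2} = - \frac{- 3 G + G l}{2} = \frac{3 G}{2} - \frac{G l}{2}$)
$z{\left(k,s \right)} = k + \frac{s}{1 + \frac{k}{9}} + \frac{k s}{3}$ ($z{\left(k,s \right)} = k + \left(\frac{s k}{3} + \frac{s}{1 + \frac{k}{9}}\right) = k + \left(k s \frac{1}{3} + \frac{s}{1 + \frac{k}{9}}\right) = k + \left(\frac{k s}{3} + \frac{s}{1 + \frac{k}{9}}\right) = k + \left(\frac{s}{1 + \frac{k}{9}} + \frac{k s}{3}\right) = k + \frac{s}{1 + \frac{k}{9}} + \frac{k s}{3}$)
$-8 + z{\left(g{\left(3,1 \right)},0 \right)} \left(-15\right) = -8 + \frac{27 \cdot 0 + \frac{1}{2} \cdot 1 \left(3 - 3\right) \left(3 + 0\right) \left(9 + \frac{1}{2} \cdot 1 \left(3 - 3\right)\right)}{3 \left(9 + \frac{1}{2} \cdot 1 \left(3 - 3\right)\right)} \left(-15\right) = -8 + \frac{0 + \frac{1}{2} \cdot 1 \left(3 - 3\right) 3 \left(9 + \frac{1}{2} \cdot 1 \left(3 - 3\right)\right)}{3 \left(9 + \frac{1}{2} \cdot 1 \left(3 - 3\right)\right)} \left(-15\right) = -8 + \frac{0 + \frac{1}{2} \cdot 1 \cdot 0 \cdot 3 \left(9 + \frac{1}{2} \cdot 1 \cdot 0\right)}{3 \left(9 + \frac{1}{2} \cdot 1 \cdot 0\right)} \left(-15\right) = -8 + \frac{0 + 0 \cdot 3 \left(9 + 0\right)}{3 \left(9 + 0\right)} \left(-15\right) = -8 + \frac{0 + 0 \cdot 3 \cdot 9}{3 \cdot 9} \left(-15\right) = -8 + \frac{1}{3} \cdot \frac{1}{9} \left(0 + 0\right) \left(-15\right) = -8 + \frac{1}{3} \cdot \frac{1}{9} \cdot 0 \left(-15\right) = -8 + 0 \left(-15\right) = -8 + 0 = -8$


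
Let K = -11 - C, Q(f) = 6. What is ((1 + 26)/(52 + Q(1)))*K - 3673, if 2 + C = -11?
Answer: -106490/29 ≈ -3672.1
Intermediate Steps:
C = -13 (C = -2 - 11 = -13)
K = 2 (K = -11 - 1*(-13) = -11 + 13 = 2)
((1 + 26)/(52 + Q(1)))*K - 3673 = ((1 + 26)/(52 + 6))*2 - 3673 = (27/58)*2 - 3673 = 27/29 - 3673 = -106490/29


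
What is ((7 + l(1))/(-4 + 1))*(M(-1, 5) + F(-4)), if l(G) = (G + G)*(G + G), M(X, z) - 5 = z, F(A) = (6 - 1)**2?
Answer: -385/3 ≈ -128.33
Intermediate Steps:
F(A) = 25 (F(A) = 5**2 = 25)
M(X, z) = 5 + z
l(G) = 4*G**2 (l(G) = (2*G)*(2*G) = 4*G**2)
((7 + l(1))/(-4 + 1))*(M(-1, 5) + F(-4)) = ((7 + 4*1**2)/(-4 + 1))*((5 + 5) + 25) = ((7 + 4*1)/(-3))*(10 + 25) = ((7 + 4)*(-1/3))*35 = (11*(-1/3))*35 = -11/3*35 = -385/3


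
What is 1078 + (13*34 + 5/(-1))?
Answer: 1515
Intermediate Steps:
1078 + (13*34 + 5/(-1)) = 1078 + (442 + 5*(-1)) = 1078 + (442 - 5) = 1078 + 437 = 1515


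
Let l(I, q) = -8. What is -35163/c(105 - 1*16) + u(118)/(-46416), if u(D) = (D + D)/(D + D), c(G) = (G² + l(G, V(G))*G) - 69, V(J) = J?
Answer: -136011079/27617520 ≈ -4.9248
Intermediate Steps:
c(G) = -69 + G² - 8*G (c(G) = (G² - 8*G) - 69 = -69 + G² - 8*G)
u(D) = 1 (u(D) = (2*D)/((2*D)) = (2*D)*(1/(2*D)) = 1)
-35163/c(105 - 1*16) + u(118)/(-46416) = -35163/(-69 + (105 - 1*16)² - 8*(105 - 1*16)) + 1/(-46416) = -35163/(-69 + (105 - 16)² - 8*(105 - 16)) + 1*(-1/46416) = -35163/(-69 + 89² - 8*89) - 1/46416 = -35163/(-69 + 7921 - 712) - 1/46416 = -35163/7140 - 1/46416 = -35163*1/7140 - 1/46416 = -11721/2380 - 1/46416 = -136011079/27617520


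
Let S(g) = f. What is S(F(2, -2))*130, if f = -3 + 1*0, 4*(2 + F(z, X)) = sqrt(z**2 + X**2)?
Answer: -390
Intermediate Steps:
F(z, X) = -2 + sqrt(X**2 + z**2)/4 (F(z, X) = -2 + sqrt(z**2 + X**2)/4 = -2 + sqrt(X**2 + z**2)/4)
f = -3 (f = -3 + 0 = -3)
S(g) = -3
S(F(2, -2))*130 = -3*130 = -390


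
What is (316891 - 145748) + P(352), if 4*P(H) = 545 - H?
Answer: 684765/4 ≈ 1.7119e+5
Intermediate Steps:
P(H) = 545/4 - H/4 (P(H) = (545 - H)/4 = 545/4 - H/4)
(316891 - 145748) + P(352) = (316891 - 145748) + (545/4 - ¼*352) = 171143 + (545/4 - 88) = 171143 + 193/4 = 684765/4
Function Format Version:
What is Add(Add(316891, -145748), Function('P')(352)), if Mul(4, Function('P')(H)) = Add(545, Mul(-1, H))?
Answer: Rational(684765, 4) ≈ 1.7119e+5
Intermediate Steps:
Function('P')(H) = Add(Rational(545, 4), Mul(Rational(-1, 4), H)) (Function('P')(H) = Mul(Rational(1, 4), Add(545, Mul(-1, H))) = Add(Rational(545, 4), Mul(Rational(-1, 4), H)))
Add(Add(316891, -145748), Function('P')(352)) = Add(Add(316891, -145748), Add(Rational(545, 4), Mul(Rational(-1, 4), 352))) = Add(171143, Add(Rational(545, 4), -88)) = Add(171143, Rational(193, 4)) = Rational(684765, 4)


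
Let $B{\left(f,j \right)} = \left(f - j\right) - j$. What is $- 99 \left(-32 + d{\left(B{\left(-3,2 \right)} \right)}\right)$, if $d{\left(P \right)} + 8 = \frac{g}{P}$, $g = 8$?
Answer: $\frac{28512}{7} \approx 4073.1$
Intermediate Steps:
$B{\left(f,j \right)} = f - 2 j$
$d{\left(P \right)} = -8 + \frac{8}{P}$
$- 99 \left(-32 + d{\left(B{\left(-3,2 \right)} \right)}\right) = - 99 \left(-32 - \left(8 - \frac{8}{-3 - 4}\right)\right) = - 99 \left(-32 - \left(8 - \frac{8}{-7}\right)\right) = - 99 \left(-32 + \left(-8 + 8 \left(- \frac{1}{7}\right)\right)\right) = - 99 \left(-32 - \frac{64}{7}\right) = \left(-99\right) \left(- \frac{288}{7}\right) = \frac{28512}{7}$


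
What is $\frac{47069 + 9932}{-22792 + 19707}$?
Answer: $- \frac{57001}{3085} \approx -18.477$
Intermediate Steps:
$\frac{47069 + 9932}{-22792 + 19707} = \frac{57001}{-3085} = 57001 \left(- \frac{1}{3085}\right) = - \frac{57001}{3085}$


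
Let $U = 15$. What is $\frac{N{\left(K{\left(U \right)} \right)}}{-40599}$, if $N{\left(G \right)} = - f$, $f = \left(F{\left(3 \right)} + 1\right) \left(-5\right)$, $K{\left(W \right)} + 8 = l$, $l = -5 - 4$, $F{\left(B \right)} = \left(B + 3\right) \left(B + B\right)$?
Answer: $- \frac{185}{40599} \approx -0.0045568$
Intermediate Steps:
$F{\left(B \right)} = 2 B \left(3 + B\right)$ ($F{\left(B \right)} = \left(3 + B\right) 2 B = 2 B \left(3 + B\right)$)
$l = -9$
$K{\left(W \right)} = -17$ ($K{\left(W \right)} = -8 - 9 = -17$)
$f = -185$ ($f = \left(2 \cdot 3 \left(3 + 3\right) + 1\right) \left(-5\right) = \left(2 \cdot 3 \cdot 6 + 1\right) \left(-5\right) = \left(36 + 1\right) \left(-5\right) = 37 \left(-5\right) = -185$)
$N{\left(G \right)} = 185$ ($N{\left(G \right)} = \left(-1\right) \left(-185\right) = 185$)
$\frac{N{\left(K{\left(U \right)} \right)}}{-40599} = \frac{185}{-40599} = 185 \left(- \frac{1}{40599}\right) = - \frac{185}{40599}$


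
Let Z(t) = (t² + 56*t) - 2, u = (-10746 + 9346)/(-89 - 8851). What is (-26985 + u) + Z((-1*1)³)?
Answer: -12087704/447 ≈ -27042.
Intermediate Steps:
u = 70/447 (u = -1400/(-8940) = -1400*(-1/8940) = 70/447 ≈ 0.15660)
Z(t) = -2 + t² + 56*t
(-26985 + u) + Z((-1*1)³) = (-26985 + 70/447) + (-2 + ((-1*1)³)² + 56*(-1*1)³) = -12062225/447 + (-2 + ((-1)³)² + 56*(-1)³) = -12062225/447 + (-2 + (-1)² + 56*(-1)) = -12062225/447 + (-2 + 1 - 56) = -12062225/447 - 57 = -12087704/447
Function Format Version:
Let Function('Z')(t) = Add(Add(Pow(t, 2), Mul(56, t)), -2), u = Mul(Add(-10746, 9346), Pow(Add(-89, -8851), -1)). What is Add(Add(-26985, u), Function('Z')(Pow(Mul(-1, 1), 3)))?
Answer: Rational(-12087704, 447) ≈ -27042.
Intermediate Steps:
u = Rational(70, 447) (u = Mul(-1400, Pow(-8940, -1)) = Mul(-1400, Rational(-1, 8940)) = Rational(70, 447) ≈ 0.15660)
Function('Z')(t) = Add(-2, Pow(t, 2), Mul(56, t))
Add(Add(-26985, u), Function('Z')(Pow(Mul(-1, 1), 3))) = Add(Add(-26985, Rational(70, 447)), Add(-2, Pow(Pow(Mul(-1, 1), 3), 2), Mul(56, Pow(Mul(-1, 1), 3)))) = Add(Rational(-12062225, 447), Add(-2, Pow(Pow(-1, 3), 2), Mul(56, Pow(-1, 3)))) = Add(Rational(-12062225, 447), Add(-2, Pow(-1, 2), Mul(56, -1))) = Add(Rational(-12062225, 447), Add(-2, 1, -56)) = Add(Rational(-12062225, 447), -57) = Rational(-12087704, 447)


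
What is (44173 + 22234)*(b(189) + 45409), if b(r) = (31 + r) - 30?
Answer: 3028092793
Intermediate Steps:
b(r) = 1 + r
(44173 + 22234)*(b(189) + 45409) = (44173 + 22234)*((1 + 189) + 45409) = 66407*(190 + 45409) = 66407*45599 = 3028092793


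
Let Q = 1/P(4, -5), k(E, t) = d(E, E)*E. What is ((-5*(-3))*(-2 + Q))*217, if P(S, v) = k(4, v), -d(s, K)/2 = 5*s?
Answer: -208971/32 ≈ -6530.3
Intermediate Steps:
d(s, K) = -10*s
k(E, t) = -10*E² (k(E, t) = (-10*E)*E = -10*E²)
P(S, v) = -160 (P(S, v) = -10*4² = -10*16 = -160)
Q = -1/160 (Q = 1/(-160) = -1/160 ≈ -0.0062500)
((-5*(-3))*(-2 + Q))*217 = ((-5*(-3))*(-2 - 1/160))*217 = (15*(-321/160))*217 = -963/32*217 = -208971/32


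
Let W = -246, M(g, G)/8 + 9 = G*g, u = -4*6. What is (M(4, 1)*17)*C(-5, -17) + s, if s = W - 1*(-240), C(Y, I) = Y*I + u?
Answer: -41486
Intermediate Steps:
u = -24
M(g, G) = -72 + 8*G*g (M(g, G) = -72 + 8*(G*g) = -72 + 8*G*g)
C(Y, I) = -24 + I*Y (C(Y, I) = Y*I - 24 = I*Y - 24 = -24 + I*Y)
s = -6 (s = -246 - 1*(-240) = -246 + 240 = -6)
(M(4, 1)*17)*C(-5, -17) + s = ((-72 + 8*1*4)*17)*(-24 - 17*(-5)) - 6 = ((-72 + 32)*17)*(-24 + 85) - 6 = -40*17*61 - 6 = -680*61 - 6 = -41480 - 6 = -41486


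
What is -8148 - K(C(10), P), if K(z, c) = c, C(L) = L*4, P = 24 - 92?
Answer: -8080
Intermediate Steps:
P = -68
C(L) = 4*L
-8148 - K(C(10), P) = -8148 - 1*(-68) = -8148 + 68 = -8080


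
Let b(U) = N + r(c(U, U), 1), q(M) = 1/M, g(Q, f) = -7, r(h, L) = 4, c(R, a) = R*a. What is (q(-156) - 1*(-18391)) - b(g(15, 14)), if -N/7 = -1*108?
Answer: 2750435/156 ≈ 17631.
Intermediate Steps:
N = 756 (N = -(-7)*108 = -7*(-108) = 756)
b(U) = 760 (b(U) = 756 + 4 = 760)
(q(-156) - 1*(-18391)) - b(g(15, 14)) = (1/(-156) - 1*(-18391)) - 1*760 = (-1/156 + 18391) - 760 = 2868995/156 - 760 = 2750435/156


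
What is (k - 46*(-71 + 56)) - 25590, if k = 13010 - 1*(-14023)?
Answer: 2133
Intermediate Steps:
k = 27033 (k = 13010 + 14023 = 27033)
(k - 46*(-71 + 56)) - 25590 = (27033 - 46*(-71 + 56)) - 25590 = (27033 - 46*(-15)) - 25590 = (27033 + 690) - 25590 = 27723 - 25590 = 2133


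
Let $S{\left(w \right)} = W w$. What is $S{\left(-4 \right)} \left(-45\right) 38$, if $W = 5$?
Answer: $34200$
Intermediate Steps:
$S{\left(w \right)} = 5 w$
$S{\left(-4 \right)} \left(-45\right) 38 = 5 \left(-4\right) \left(-45\right) 38 = \left(-20\right) \left(-45\right) 38 = 900 \cdot 38 = 34200$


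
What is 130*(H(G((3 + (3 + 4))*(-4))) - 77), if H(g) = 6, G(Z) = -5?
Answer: -9230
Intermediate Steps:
130*(H(G((3 + (3 + 4))*(-4))) - 77) = 130*(6 - 77) = 130*(-71) = -9230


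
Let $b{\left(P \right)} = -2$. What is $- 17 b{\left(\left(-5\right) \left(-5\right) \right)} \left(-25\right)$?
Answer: $-850$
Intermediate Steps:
$- 17 b{\left(\left(-5\right) \left(-5\right) \right)} \left(-25\right) = \left(-17\right) \left(-2\right) \left(-25\right) = 34 \left(-25\right) = -850$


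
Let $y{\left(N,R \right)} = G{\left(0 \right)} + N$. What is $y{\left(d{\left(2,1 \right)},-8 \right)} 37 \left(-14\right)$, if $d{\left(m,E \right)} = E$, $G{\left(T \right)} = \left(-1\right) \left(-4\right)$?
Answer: $-2590$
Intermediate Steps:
$G{\left(T \right)} = 4$
$y{\left(N,R \right)} = 4 + N$
$y{\left(d{\left(2,1 \right)},-8 \right)} 37 \left(-14\right) = \left(4 + 1\right) 37 \left(-14\right) = 5 \cdot 37 \left(-14\right) = 185 \left(-14\right) = -2590$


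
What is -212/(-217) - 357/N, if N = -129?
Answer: 34939/9331 ≈ 3.7444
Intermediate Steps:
-212/(-217) - 357/N = -212/(-217) - 357/(-129) = -212*(-1/217) - 357*(-1/129) = 212/217 + 119/43 = 34939/9331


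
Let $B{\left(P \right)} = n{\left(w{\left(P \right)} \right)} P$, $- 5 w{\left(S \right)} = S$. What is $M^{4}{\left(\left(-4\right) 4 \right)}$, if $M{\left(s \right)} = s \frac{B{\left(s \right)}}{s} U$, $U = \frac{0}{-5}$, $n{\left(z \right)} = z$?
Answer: $0$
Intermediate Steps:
$w{\left(S \right)} = - \frac{S}{5}$
$U = 0$ ($U = 0 \left(- \frac{1}{5}\right) = 0$)
$B{\left(P \right)} = - \frac{P^{2}}{5}$ ($B{\left(P \right)} = - \frac{P}{5} P = - \frac{P^{2}}{5}$)
$M{\left(s \right)} = 0$ ($M{\left(s \right)} = s \frac{\left(- \frac{1}{5}\right) s^{2}}{s} 0 = s \left(- \frac{s}{5}\right) 0 = - \frac{s^{2}}{5} \cdot 0 = 0$)
$M^{4}{\left(\left(-4\right) 4 \right)} = 0^{4} = 0$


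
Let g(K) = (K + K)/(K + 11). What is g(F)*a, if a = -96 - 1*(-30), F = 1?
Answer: -11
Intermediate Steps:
a = -66 (a = -96 + 30 = -66)
g(K) = 2*K/(11 + K) (g(K) = (2*K)/(11 + K) = 2*K/(11 + K))
g(F)*a = (2*1/(11 + 1))*(-66) = (2*1/12)*(-66) = (2*1*(1/12))*(-66) = (⅙)*(-66) = -11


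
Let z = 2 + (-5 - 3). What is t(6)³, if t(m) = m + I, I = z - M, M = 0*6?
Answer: 0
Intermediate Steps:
M = 0
z = -6 (z = 2 - 8 = -6)
I = -6 (I = -6 - 1*0 = -6 + 0 = -6)
t(m) = -6 + m (t(m) = m - 6 = -6 + m)
t(6)³ = (-6 + 6)³ = 0³ = 0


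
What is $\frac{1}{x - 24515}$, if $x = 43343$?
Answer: $\frac{1}{18828} \approx 5.3112 \cdot 10^{-5}$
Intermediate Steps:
$\frac{1}{x - 24515} = \frac{1}{43343 - 24515} = \frac{1}{18828}$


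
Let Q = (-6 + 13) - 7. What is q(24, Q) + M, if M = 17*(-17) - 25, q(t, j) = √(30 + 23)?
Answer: -314 + √53 ≈ -306.72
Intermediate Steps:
Q = 0 (Q = 7 - 7 = 0)
q(t, j) = √53
M = -314 (M = -289 - 25 = -314)
q(24, Q) + M = √53 - 314 = -314 + √53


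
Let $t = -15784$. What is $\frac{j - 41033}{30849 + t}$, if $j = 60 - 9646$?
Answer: $- \frac{50619}{15065} \approx -3.36$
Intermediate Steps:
$j = -9586$ ($j = 60 - 9646 = -9586$)
$\frac{j - 41033}{30849 + t} = \frac{-9586 - 41033}{30849 - 15784} = - \frac{50619}{15065}$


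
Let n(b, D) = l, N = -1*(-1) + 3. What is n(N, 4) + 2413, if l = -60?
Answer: 2353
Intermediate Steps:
N = 4 (N = 1 + 3 = 4)
n(b, D) = -60
n(N, 4) + 2413 = -60 + 2413 = 2353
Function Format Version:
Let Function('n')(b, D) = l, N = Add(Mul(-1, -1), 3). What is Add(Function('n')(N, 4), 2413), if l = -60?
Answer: 2353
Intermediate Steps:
N = 4 (N = Add(1, 3) = 4)
Function('n')(b, D) = -60
Add(Function('n')(N, 4), 2413) = Add(-60, 2413) = 2353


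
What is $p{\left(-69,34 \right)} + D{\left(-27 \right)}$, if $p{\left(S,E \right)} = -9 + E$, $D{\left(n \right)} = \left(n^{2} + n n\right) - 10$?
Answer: $1473$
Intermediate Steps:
$D{\left(n \right)} = -10 + 2 n^{2}$ ($D{\left(n \right)} = \left(n^{2} + n^{2}\right) - 10 = 2 n^{2} - 10 = -10 + 2 n^{2}$)
$p{\left(-69,34 \right)} + D{\left(-27 \right)} = \left(-9 + 34\right) - \left(10 - 2 \left(-27\right)^{2}\right) = 25 + \left(-10 + 2 \cdot 729\right) = 25 + \left(-10 + 1458\right) = 25 + 1448 = 1473$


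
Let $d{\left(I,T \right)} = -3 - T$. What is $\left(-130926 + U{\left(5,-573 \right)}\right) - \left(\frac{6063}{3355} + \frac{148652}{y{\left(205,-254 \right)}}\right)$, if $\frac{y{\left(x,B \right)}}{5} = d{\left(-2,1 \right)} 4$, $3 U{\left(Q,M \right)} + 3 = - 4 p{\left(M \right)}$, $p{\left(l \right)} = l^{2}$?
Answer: $- \frac{7607028459}{13420} \approx -5.6684 \cdot 10^{5}$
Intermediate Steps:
$U{\left(Q,M \right)} = -1 - \frac{4 M^{2}}{3}$ ($U{\left(Q,M \right)} = -1 + \frac{\left(-4\right) M^{2}}{3} = -1 - \frac{4 M^{2}}{3}$)
$y{\left(x,B \right)} = -80$ ($y{\left(x,B \right)} = 5 \left(-3 - 1\right) 4 = 5 \left(\left(-4\right) 4\right) = 5 \left(-16\right) = -80$)
$\left(-130926 + U{\left(5,-573 \right)}\right) - \left(\frac{6063}{3355} + \frac{148652}{y{\left(205,-254 \right)}}\right) = \left(-130926 - \left(1 + \frac{4 \left(-573\right)^{2}}{3}\right)\right) - \left(- \frac{37163}{20} + \frac{6063}{3355}\right) = \left(-130926 - 437773\right) - - \frac{24912121}{13420} = \left(-130926 - 437773\right) + \left(- \frac{6063}{3355} + \frac{37163}{20}\right) = \left(-130926 - 437773\right) + \frac{24912121}{13420} = -568699 + \frac{24912121}{13420} = - \frac{7607028459}{13420}$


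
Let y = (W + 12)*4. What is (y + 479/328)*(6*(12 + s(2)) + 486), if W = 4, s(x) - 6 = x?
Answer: 6505713/164 ≈ 39669.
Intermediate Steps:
s(x) = 6 + x
y = 64 (y = (4 + 12)*4 = 16*4 = 64)
(y + 479/328)*(6*(12 + s(2)) + 486) = (64 + 479/328)*(6*(12 + (6 + 2)) + 486) = (64 + 479*(1/328))*(6*(12 + 8) + 486) = (64 + 479/328)*(6*20 + 486) = 21471*(120 + 486)/328 = (21471/328)*606 = 6505713/164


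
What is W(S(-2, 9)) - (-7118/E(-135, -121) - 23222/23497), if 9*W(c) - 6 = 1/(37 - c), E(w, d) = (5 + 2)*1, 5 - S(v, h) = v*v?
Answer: 54277892743/53291196 ≈ 1018.5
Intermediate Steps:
S(v, h) = 5 - v² (S(v, h) = 5 - v*v = 5 - v²)
E(w, d) = 7 (E(w, d) = 7*1 = 7)
W(c) = ⅔ + 1/(9*(37 - c))
W(S(-2, 9)) - (-7118/E(-135, -121) - 23222/23497) = (-223 + 6*(5 - 1*(-2)²))/(9*(-37 + (5 - 1*(-2)²))) - (-7118/7 - 23222/23497) = (-223 + 6*(5 - 1*4))/(9*(-37 + (5 - 1*4))) - (-7118*⅐ - 23222*1/23497) = (-223 + 6*(5 - 4))/(9*(-37 + (5 - 4))) - (-7118/7 - 23222/23497) = (-223 + 6*1)/(9*(-37 + 1)) - 1*(-167414200/164479) = (⅑)*(-223 + 6)/(-36) + 167414200/164479 = (⅑)*(-1/36)*(-217) + 167414200/164479 = 217/324 + 167414200/164479 = 54277892743/53291196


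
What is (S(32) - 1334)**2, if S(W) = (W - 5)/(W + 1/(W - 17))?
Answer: 411200280001/231361 ≈ 1.7773e+6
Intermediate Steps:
S(W) = (-5 + W)/(W + 1/(-17 + W))
(S(32) - 1334)**2 = ((85 + 32**2 - 22*32)/(1 + 32**2 - 17*32) - 1334)**2 = ((85 + 1024 - 704)/(1 + 1024 - 544) - 1334)**2 = (405/481 - 1334)**2 = (-641249/481)**2 = 411200280001/231361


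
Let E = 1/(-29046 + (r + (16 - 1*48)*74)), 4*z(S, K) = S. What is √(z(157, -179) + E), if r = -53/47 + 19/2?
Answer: √1368264194324133/5904258 ≈ 6.2650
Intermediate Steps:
z(S, K) = S/4
r = 787/94 (r = -53*1/47 + 19*(½) = -53/47 + 19/2 = 787/94 ≈ 8.3723)
E = -94/2952129 (E = 1/(-29046 + (787/94 + (16 - 1*48)*74)) = 1/(-29046 + (787/94 + (16 - 48)*74)) = 1/(-29046 + (787/94 - 32*74)) = 1/(-29046 + (787/94 - 2368)) = 1/(-29046 - 221805/94) = 1/(-2952129/94) = -94/2952129 ≈ -3.1841e-5)
√(z(157, -179) + E) = √((¼)*157 - 94/2952129) = √(157/4 - 94/2952129) = √(463483877/11808516) = √1368264194324133/5904258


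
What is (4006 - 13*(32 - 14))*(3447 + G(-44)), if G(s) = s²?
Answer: 20304676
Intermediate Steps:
(4006 - 13*(32 - 14))*(3447 + G(-44)) = (4006 - 13*(32 - 14))*(3447 + (-44)²) = (4006 - 13*18)*(3447 + 1936) = (4006 - 234)*5383 = 3772*5383 = 20304676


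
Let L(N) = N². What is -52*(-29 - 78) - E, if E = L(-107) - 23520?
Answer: 17635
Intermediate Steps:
E = -12071 (E = (-107)² - 23520 = 11449 - 23520 = -12071)
-52*(-29 - 78) - E = -52*(-29 - 78) - 1*(-12071) = -52*(-107) + 12071 = 5564 + 12071 = 17635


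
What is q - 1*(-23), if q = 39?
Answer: 62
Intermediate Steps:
q - 1*(-23) = 39 - 1*(-23) = 39 + 23 = 62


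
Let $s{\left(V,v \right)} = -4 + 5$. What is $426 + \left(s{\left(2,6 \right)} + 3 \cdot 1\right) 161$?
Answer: $1070$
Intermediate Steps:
$s{\left(V,v \right)} = 1$
$426 + \left(s{\left(2,6 \right)} + 3 \cdot 1\right) 161 = 426 + \left(1 + 3 \cdot 1\right) 161 = 426 + \left(1 + 3\right) 161 = 426 + 4 \cdot 161 = 426 + 644 = 1070$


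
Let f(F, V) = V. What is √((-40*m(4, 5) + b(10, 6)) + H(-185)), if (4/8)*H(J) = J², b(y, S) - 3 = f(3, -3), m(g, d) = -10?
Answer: 45*√34 ≈ 262.39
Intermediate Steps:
b(y, S) = 0 (b(y, S) = 3 - 3 = 0)
H(J) = 2*J²
√((-40*m(4, 5) + b(10, 6)) + H(-185)) = √((-40*(-10) + 0) + 2*(-185)²) = √((400 + 0) + 2*34225) = √(400 + 68450) = √68850 = 45*√34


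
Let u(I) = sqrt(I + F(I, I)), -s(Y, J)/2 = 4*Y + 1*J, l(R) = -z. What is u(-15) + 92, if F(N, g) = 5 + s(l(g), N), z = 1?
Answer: 92 + 2*sqrt(7) ≈ 97.292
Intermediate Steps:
l(R) = -1 (l(R) = -1*1 = -1)
s(Y, J) = -8*Y - 2*J (s(Y, J) = -2*(4*Y + 1*J) = -2*(4*Y + J) = -2*(J + 4*Y) = -8*Y - 2*J)
F(N, g) = 13 - 2*N (F(N, g) = 5 + (-8*(-1) - 2*N) = 5 + (8 - 2*N) = 13 - 2*N)
u(I) = sqrt(13 - I) (u(I) = sqrt(I + (13 - 2*I)) = sqrt(13 - I))
u(-15) + 92 = sqrt(13 - 1*(-15)) + 92 = sqrt(13 + 15) + 92 = sqrt(28) + 92 = 2*sqrt(7) + 92 = 92 + 2*sqrt(7)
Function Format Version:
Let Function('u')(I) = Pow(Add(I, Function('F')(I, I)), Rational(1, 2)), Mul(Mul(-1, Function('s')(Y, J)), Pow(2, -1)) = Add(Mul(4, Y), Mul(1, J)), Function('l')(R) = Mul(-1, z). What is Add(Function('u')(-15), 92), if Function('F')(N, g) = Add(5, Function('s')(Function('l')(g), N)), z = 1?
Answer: Add(92, Mul(2, Pow(7, Rational(1, 2)))) ≈ 97.292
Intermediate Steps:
Function('l')(R) = -1 (Function('l')(R) = Mul(-1, 1) = -1)
Function('s')(Y, J) = Add(Mul(-8, Y), Mul(-2, J)) (Function('s')(Y, J) = Mul(-2, Add(Mul(4, Y), Mul(1, J))) = Mul(-2, Add(Mul(4, Y), J)) = Mul(-2, Add(J, Mul(4, Y))) = Add(Mul(-8, Y), Mul(-2, J)))
Function('F')(N, g) = Add(13, Mul(-2, N)) (Function('F')(N, g) = Add(5, Add(Mul(-8, -1), Mul(-2, N))) = Add(5, Add(8, Mul(-2, N))) = Add(13, Mul(-2, N)))
Function('u')(I) = Pow(Add(13, Mul(-1, I)), Rational(1, 2)) (Function('u')(I) = Pow(Add(I, Add(13, Mul(-2, I))), Rational(1, 2)) = Pow(Add(13, Mul(-1, I)), Rational(1, 2)))
Add(Function('u')(-15), 92) = Add(Pow(Add(13, Mul(-1, -15)), Rational(1, 2)), 92) = Add(Pow(Add(13, 15), Rational(1, 2)), 92) = Add(Pow(28, Rational(1, 2)), 92) = Add(Mul(2, Pow(7, Rational(1, 2))), 92) = Add(92, Mul(2, Pow(7, Rational(1, 2))))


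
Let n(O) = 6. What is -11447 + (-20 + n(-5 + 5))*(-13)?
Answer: -11265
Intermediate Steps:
-11447 + (-20 + n(-5 + 5))*(-13) = -11447 + (-20 + 6)*(-13) = -11447 - 14*(-13) = -11447 + 182 = -11265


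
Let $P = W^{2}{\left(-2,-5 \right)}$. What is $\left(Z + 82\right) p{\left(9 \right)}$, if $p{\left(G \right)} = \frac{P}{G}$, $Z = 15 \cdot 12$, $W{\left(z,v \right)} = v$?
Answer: $\frac{6550}{9} \approx 727.78$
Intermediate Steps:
$Z = 180$
$P = 25$ ($P = \left(-5\right)^{2} = 25$)
$p{\left(G \right)} = \frac{25}{G}$
$\left(Z + 82\right) p{\left(9 \right)} = \left(180 + 82\right) \frac{25}{9} = 262 \cdot 25 \cdot \frac{1}{9} = 262 \cdot \frac{25}{9} = \frac{6550}{9}$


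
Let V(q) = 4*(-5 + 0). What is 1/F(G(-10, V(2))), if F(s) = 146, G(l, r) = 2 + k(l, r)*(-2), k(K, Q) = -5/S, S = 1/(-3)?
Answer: 1/146 ≈ 0.0068493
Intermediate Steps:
S = -⅓ ≈ -0.33333
k(K, Q) = 15 (k(K, Q) = -5/(-⅓) = -5*(-3) = 15)
V(q) = -20 (V(q) = 4*(-5) = -20)
G(l, r) = -28 (G(l, r) = 2 + 15*(-2) = 2 - 30 = -28)
1/F(G(-10, V(2))) = 1/146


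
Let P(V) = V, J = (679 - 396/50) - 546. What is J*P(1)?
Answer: 3127/25 ≈ 125.08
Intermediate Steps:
J = 3127/25 (J = (679 - 396*1/50) - 546 = (679 - 198/25) - 546 = 16777/25 - 546 = 3127/25 ≈ 125.08)
J*P(1) = (3127/25)*1 = 3127/25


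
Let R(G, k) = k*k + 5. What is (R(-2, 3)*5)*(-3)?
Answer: -210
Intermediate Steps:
R(G, k) = 5 + k² (R(G, k) = k² + 5 = 5 + k²)
(R(-2, 3)*5)*(-3) = ((5 + 3²)*5)*(-3) = ((5 + 9)*5)*(-3) = (14*5)*(-3) = 70*(-3) = -210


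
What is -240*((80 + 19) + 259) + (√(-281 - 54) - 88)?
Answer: -86008 + I*√335 ≈ -86008.0 + 18.303*I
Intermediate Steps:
-240*((80 + 19) + 259) + (√(-281 - 54) - 88) = -240*(99 + 259) + (√(-335) - 88) = -240*358 + (I*√335 - 88) = -85920 + (-88 + I*√335) = -86008 + I*√335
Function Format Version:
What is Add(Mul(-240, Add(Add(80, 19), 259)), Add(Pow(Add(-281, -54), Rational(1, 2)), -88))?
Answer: Add(-86008, Mul(I, Pow(335, Rational(1, 2)))) ≈ Add(-86008., Mul(18.303, I))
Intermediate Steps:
Add(Mul(-240, Add(Add(80, 19), 259)), Add(Pow(Add(-281, -54), Rational(1, 2)), -88)) = Add(Mul(-240, Add(99, 259)), Add(Pow(-335, Rational(1, 2)), -88)) = Add(Mul(-240, 358), Add(Mul(I, Pow(335, Rational(1, 2))), -88)) = Add(-85920, Add(-88, Mul(I, Pow(335, Rational(1, 2))))) = Add(-86008, Mul(I, Pow(335, Rational(1, 2))))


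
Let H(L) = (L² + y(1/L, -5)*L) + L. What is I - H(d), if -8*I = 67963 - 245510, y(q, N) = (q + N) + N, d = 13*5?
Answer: 148419/8 ≈ 18552.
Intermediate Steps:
d = 65
y(q, N) = q + 2*N (y(q, N) = (N + q) + N = q + 2*N)
H(L) = L + L² + L*(-10 + 1/L) (H(L) = (L² + (1/L + 2*(-5))*L) + L = (L² + (1/L - 10)*L) + L = (L² + (-10 + 1/L)*L) + L = (L² + L*(-10 + 1/L)) + L = L + L² + L*(-10 + 1/L))
I = 177547/8 (I = -(67963 - 245510)/8 = -⅛*(-177547) = 177547/8 ≈ 22193.)
I - H(d) = 177547/8 - (1 + 65*(-9 + 65)) = 177547/8 - (1 + 65*56) = 177547/8 - (1 + 3640) = 177547/8 - 1*3641 = 177547/8 - 3641 = 148419/8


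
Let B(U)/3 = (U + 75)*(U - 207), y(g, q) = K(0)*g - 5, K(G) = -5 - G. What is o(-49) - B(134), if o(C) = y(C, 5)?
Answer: 46011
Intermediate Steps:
y(g, q) = -5 - 5*g (y(g, q) = (-5 - 1*0)*g - 5 = (-5 + 0)*g - 5 = -5*g - 5 = -5 - 5*g)
B(U) = 3*(-207 + U)*(75 + U) (B(U) = 3*((U + 75)*(U - 207)) = 3*((75 + U)*(-207 + U)) = 3*((-207 + U)*(75 + U)) = 3*(-207 + U)*(75 + U))
o(C) = -5 - 5*C
o(-49) - B(134) = (-5 - 5*(-49)) - (-46575 - 396*134 + 3*134²) = (-5 + 245) - (-46575 - 53064 + 3*17956) = 240 - (-46575 - 53064 + 53868) = 240 - 1*(-45771) = 240 + 45771 = 46011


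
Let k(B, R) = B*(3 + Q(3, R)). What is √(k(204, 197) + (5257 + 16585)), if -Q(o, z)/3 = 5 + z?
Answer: I*√101170 ≈ 318.07*I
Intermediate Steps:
Q(o, z) = -15 - 3*z (Q(o, z) = -3*(5 + z) = -15 - 3*z)
k(B, R) = B*(-12 - 3*R) (k(B, R) = B*(3 + (-15 - 3*R)) = B*(-12 - 3*R))
√(k(204, 197) + (5257 + 16585)) = √(-3*204*(4 + 197) + (5257 + 16585)) = √(-3*204*201 + 21842) = √(-123012 + 21842) = √(-101170) = I*√101170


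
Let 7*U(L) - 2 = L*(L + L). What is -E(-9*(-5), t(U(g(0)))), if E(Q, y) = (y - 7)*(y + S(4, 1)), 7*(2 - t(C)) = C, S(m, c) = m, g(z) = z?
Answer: 72124/2401 ≈ 30.039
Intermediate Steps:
U(L) = 2/7 + 2*L**2/7 (U(L) = 2/7 + (L*(L + L))/7 = 2/7 + (L*(2*L))/7 = 2/7 + (2*L**2)/7 = 2/7 + 2*L**2/7)
t(C) = 2 - C/7
E(Q, y) = (-7 + y)*(4 + y) (E(Q, y) = (y - 7)*(y + 4) = (-7 + y)*(4 + y))
-E(-9*(-5), t(U(g(0)))) = -(-28 + (2 - (2/7 + (2/7)*0**2)/7)**2 - 3*(2 - (2/7 + (2/7)*0**2)/7)) = -(-28 + (2 - (2/7 + (2/7)*0)/7)**2 - 3*(2 - (2/7 + (2/7)*0)/7)) = -(-28 + (2 - (2/7 + 0)/7)**2 - 3*(2 - (2/7 + 0)/7)) = -(-28 + (2 - 1/7*2/7)**2 - 3*(2 - 1/7*2/7)) = -(-28 + (2 - 2/49)**2 - 3*(2 - 2/49)) = -(-28 + (96/49)**2 - 3*96/49) = -(-28 + 9216/2401 - 288/49) = -1*(-72124/2401) = 72124/2401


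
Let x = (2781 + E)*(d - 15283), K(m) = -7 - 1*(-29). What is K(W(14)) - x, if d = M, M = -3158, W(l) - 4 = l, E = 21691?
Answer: 451288174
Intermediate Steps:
W(l) = 4 + l
K(m) = 22 (K(m) = -7 + 29 = 22)
d = -3158
x = -451288152 (x = (2781 + 21691)*(-3158 - 15283) = 24472*(-18441) = -451288152)
K(W(14)) - x = 22 - 1*(-451288152) = 22 + 451288152 = 451288174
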